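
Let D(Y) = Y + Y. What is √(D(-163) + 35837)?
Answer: √35511 ≈ 188.44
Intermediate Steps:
D(Y) = 2*Y
√(D(-163) + 35837) = √(2*(-163) + 35837) = √(-326 + 35837) = √35511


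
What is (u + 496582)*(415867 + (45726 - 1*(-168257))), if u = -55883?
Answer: 277574265150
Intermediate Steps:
(u + 496582)*(415867 + (45726 - 1*(-168257))) = (-55883 + 496582)*(415867 + (45726 - 1*(-168257))) = 440699*(415867 + (45726 + 168257)) = 440699*(415867 + 213983) = 440699*629850 = 277574265150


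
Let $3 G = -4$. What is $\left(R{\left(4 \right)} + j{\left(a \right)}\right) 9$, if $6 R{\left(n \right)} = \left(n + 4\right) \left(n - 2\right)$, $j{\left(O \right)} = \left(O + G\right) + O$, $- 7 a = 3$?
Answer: $\frac{30}{7} \approx 4.2857$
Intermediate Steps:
$G = - \frac{4}{3}$ ($G = \frac{1}{3} \left(-4\right) = - \frac{4}{3} \approx -1.3333$)
$a = - \frac{3}{7}$ ($a = \left(- \frac{1}{7}\right) 3 = - \frac{3}{7} \approx -0.42857$)
$j{\left(O \right)} = - \frac{4}{3} + 2 O$ ($j{\left(O \right)} = \left(O - \frac{4}{3}\right) + O = \left(- \frac{4}{3} + O\right) + O = - \frac{4}{3} + 2 O$)
$R{\left(n \right)} = \frac{\left(-2 + n\right) \left(4 + n\right)}{6}$ ($R{\left(n \right)} = \frac{\left(n + 4\right) \left(n - 2\right)}{6} = \frac{\left(4 + n\right) \left(-2 + n\right)}{6} = \frac{\left(-2 + n\right) \left(4 + n\right)}{6}$)
$\left(R{\left(4 \right)} + j{\left(a \right)}\right) 9 = \left(\left(- \frac{4}{3} + \frac{1}{3} \cdot 4 + \frac{4^{2}}{6}\right) + \left(- \frac{4}{3} + 2 \left(- \frac{3}{7}\right)\right)\right) 9 = \left(\left(- \frac{4}{3} + \frac{4}{3} + \frac{1}{6} \cdot 16\right) - \frac{46}{21}\right) 9 = \left(\left(- \frac{4}{3} + \frac{4}{3} + \frac{8}{3}\right) - \frac{46}{21}\right) 9 = \left(\frac{8}{3} - \frac{46}{21}\right) 9 = \frac{10}{21} \cdot 9 = \frac{30}{7}$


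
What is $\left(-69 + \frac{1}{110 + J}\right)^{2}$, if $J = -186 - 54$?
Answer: $\frac{80478841}{16900} \approx 4762.1$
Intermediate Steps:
$J = -240$
$\left(-69 + \frac{1}{110 + J}\right)^{2} = \left(-69 + \frac{1}{110 - 240}\right)^{2} = \left(-69 + \frac{1}{-130}\right)^{2} = \left(-69 - \frac{1}{130}\right)^{2} = \left(- \frac{8971}{130}\right)^{2} = \frac{80478841}{16900}$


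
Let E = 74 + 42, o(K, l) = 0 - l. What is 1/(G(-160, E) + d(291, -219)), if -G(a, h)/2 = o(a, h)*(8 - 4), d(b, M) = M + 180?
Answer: 1/889 ≈ 0.0011249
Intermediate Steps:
o(K, l) = -l
d(b, M) = 180 + M
E = 116
G(a, h) = 8*h (G(a, h) = -2*(-h)*(8 - 4) = -2*(-h)*4 = -(-8)*h = 8*h)
1/(G(-160, E) + d(291, -219)) = 1/(8*116 + (180 - 219)) = 1/(928 - 39) = 1/889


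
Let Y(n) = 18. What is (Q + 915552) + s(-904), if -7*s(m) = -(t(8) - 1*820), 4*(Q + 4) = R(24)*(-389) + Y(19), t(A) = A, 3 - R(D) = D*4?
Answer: 3697923/4 ≈ 9.2448e+5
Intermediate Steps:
R(D) = 3 - 4*D (R(D) = 3 - D*4 = 3 - 4*D)
Q = 36179/4 (Q = -4 + ((3 - 4*24)*(-389) + 18)/4 = -4 + ((3 - 96)*(-389) + 18)/4 = -4 + (-93*(-389) + 18)/4 = -4 + (36177 + 18)/4 = -4 + (¼)*36195 = -4 + 36195/4 = 36179/4 ≈ 9044.8)
s(m) = -116 (s(m) = -(-1)*(8 - 1*820)/7 = -(-1)*(8 - 820)/7 = -(-1)*(-812)/7 = -⅐*812 = -116)
(Q + 915552) + s(-904) = (36179/4 + 915552) - 116 = 3698387/4 - 116 = 3697923/4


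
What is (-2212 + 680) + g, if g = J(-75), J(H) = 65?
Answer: -1467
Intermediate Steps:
g = 65
(-2212 + 680) + g = (-2212 + 680) + 65 = -1532 + 65 = -1467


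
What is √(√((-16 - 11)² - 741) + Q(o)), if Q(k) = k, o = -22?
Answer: √(-22 + 2*I*√3) ≈ 0.36814 + 4.7048*I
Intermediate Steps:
√(√((-16 - 11)² - 741) + Q(o)) = √(√((-16 - 11)² - 741) - 22) = √(√((-27)² - 741) - 22) = √(√(729 - 741) - 22) = √(√(-12) - 22) = √(2*I*√3 - 22) = √(-22 + 2*I*√3)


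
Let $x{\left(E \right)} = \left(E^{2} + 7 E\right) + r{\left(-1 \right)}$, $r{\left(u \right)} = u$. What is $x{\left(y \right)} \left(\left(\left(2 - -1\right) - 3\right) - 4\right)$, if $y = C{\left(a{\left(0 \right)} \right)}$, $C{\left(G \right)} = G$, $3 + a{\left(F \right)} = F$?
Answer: $52$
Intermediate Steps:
$a{\left(F \right)} = -3 + F$
$y = -3$ ($y = -3 + 0 = -3$)
$x{\left(E \right)} = -1 + E^{2} + 7 E$ ($x{\left(E \right)} = \left(E^{2} + 7 E\right) - 1 = -1 + E^{2} + 7 E$)
$x{\left(y \right)} \left(\left(\left(2 - -1\right) - 3\right) - 4\right) = \left(-1 + \left(-3\right)^{2} + 7 \left(-3\right)\right) \left(\left(\left(2 - -1\right) - 3\right) - 4\right) = \left(-1 + 9 - 21\right) \left(\left(\left(2 + 1\right) - 3\right) - 4\right) = - 13 \left(\left(3 - 3\right) - 4\right) = - 13 \left(0 - 4\right) = \left(-13\right) \left(-4\right) = 52$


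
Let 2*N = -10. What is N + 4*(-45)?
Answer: -185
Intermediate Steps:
N = -5 (N = (½)*(-10) = -5)
N + 4*(-45) = -5 + 4*(-45) = -5 - 180 = -185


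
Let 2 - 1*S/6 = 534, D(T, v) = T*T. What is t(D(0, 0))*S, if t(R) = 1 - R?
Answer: -3192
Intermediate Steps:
D(T, v) = T²
S = -3192 (S = 12 - 6*534 = 12 - 3204 = -3192)
t(D(0, 0))*S = (1 - 1*0²)*(-3192) = (1 - 1*0)*(-3192) = (1 + 0)*(-3192) = 1*(-3192) = -3192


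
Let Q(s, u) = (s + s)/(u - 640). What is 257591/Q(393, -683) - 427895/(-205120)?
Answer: -2330103396223/5374144 ≈ -4.3358e+5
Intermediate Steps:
Q(s, u) = 2*s/(-640 + u) (Q(s, u) = (2*s)/(-640 + u) = 2*s/(-640 + u))
257591/Q(393, -683) - 427895/(-205120) = 257591/((2*393/(-640 - 683))) - 427895/(-205120) = 257591/((2*393/(-1323))) - 427895*(-1/205120) = 257591/((2*393*(-1/1323))) + 85579/41024 = 257591/(-262/441) + 85579/41024 = 257591*(-441/262) + 85579/41024 = -113597631/262 + 85579/41024 = -2330103396223/5374144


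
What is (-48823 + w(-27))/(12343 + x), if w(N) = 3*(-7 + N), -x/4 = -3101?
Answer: -48925/24747 ≈ -1.9770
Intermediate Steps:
x = 12404 (x = -4*(-3101) = 12404)
w(N) = -21 + 3*N
(-48823 + w(-27))/(12343 + x) = (-48823 + (-21 + 3*(-27)))/(12343 + 12404) = (-48823 + (-21 - 81))/24747 = (-48823 - 102)*(1/24747) = -48925*1/24747 = -48925/24747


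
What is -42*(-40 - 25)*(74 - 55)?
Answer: 51870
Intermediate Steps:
-42*(-40 - 25)*(74 - 55) = -(-2730)*19 = -42*(-1235) = 51870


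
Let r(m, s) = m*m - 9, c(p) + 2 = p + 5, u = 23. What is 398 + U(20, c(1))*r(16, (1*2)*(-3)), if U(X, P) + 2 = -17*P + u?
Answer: -11211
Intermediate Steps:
c(p) = 3 + p (c(p) = -2 + (p + 5) = -2 + (5 + p) = 3 + p)
r(m, s) = -9 + m² (r(m, s) = m² - 9 = -9 + m²)
U(X, P) = 21 - 17*P (U(X, P) = -2 + (-17*P + 23) = -2 + (23 - 17*P) = 21 - 17*P)
398 + U(20, c(1))*r(16, (1*2)*(-3)) = 398 + (21 - 17*(3 + 1))*(-9 + 16²) = 398 + (21 - 17*4)*(-9 + 256) = 398 + (21 - 68)*247 = 398 - 47*247 = 398 - 11609 = -11211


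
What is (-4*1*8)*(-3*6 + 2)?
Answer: 512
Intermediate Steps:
(-4*1*8)*(-3*6 + 2) = (-4*8)*(-18 + 2) = -32*(-16) = 512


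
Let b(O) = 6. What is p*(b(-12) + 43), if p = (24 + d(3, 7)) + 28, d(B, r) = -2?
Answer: 2450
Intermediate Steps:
p = 50 (p = (24 - 2) + 28 = 22 + 28 = 50)
p*(b(-12) + 43) = 50*(6 + 43) = 50*49 = 2450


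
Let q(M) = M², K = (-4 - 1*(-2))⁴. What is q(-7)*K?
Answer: 784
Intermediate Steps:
K = 16 (K = (-4 + 2)⁴ = (-2)⁴ = 16)
q(-7)*K = (-7)²*16 = 49*16 = 784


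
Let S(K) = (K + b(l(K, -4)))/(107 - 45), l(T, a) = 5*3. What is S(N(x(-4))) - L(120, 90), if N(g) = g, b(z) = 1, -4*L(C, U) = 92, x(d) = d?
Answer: 1423/62 ≈ 22.952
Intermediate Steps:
l(T, a) = 15
L(C, U) = -23 (L(C, U) = -¼*92 = -23)
S(K) = 1/62 + K/62 (S(K) = (K + 1)/(107 - 45) = (1 + K)/62 = (1 + K)*(1/62) = 1/62 + K/62)
S(N(x(-4))) - L(120, 90) = (1/62 + (1/62)*(-4)) - 1*(-23) = (1/62 - 2/31) + 23 = -3/62 + 23 = 1423/62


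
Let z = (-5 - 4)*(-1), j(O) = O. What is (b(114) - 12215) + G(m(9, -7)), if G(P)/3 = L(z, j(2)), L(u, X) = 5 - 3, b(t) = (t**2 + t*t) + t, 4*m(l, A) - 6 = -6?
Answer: 13897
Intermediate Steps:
m(l, A) = 0 (m(l, A) = 3/2 + (1/4)*(-6) = 3/2 - 3/2 = 0)
b(t) = t + 2*t**2 (b(t) = (t**2 + t**2) + t = 2*t**2 + t = t + 2*t**2)
z = 9 (z = -9*(-1) = 9)
L(u, X) = 2
G(P) = 6 (G(P) = 3*2 = 6)
(b(114) - 12215) + G(m(9, -7)) = (114*(1 + 2*114) - 12215) + 6 = (114*(1 + 228) - 12215) + 6 = (114*229 - 12215) + 6 = (26106 - 12215) + 6 = 13891 + 6 = 13897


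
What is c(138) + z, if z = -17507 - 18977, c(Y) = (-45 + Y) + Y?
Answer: -36253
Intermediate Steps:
c(Y) = -45 + 2*Y
z = -36484
c(138) + z = (-45 + 2*138) - 36484 = (-45 + 276) - 36484 = 231 - 36484 = -36253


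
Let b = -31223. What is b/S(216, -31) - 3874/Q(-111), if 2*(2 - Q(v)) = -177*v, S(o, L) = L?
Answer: 47196429/46841 ≈ 1007.6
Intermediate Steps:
Q(v) = 2 + 177*v/2 (Q(v) = 2 - (-177)*v/2 = 2 + 177*v/2)
b/S(216, -31) - 3874/Q(-111) = -31223/(-31) - 3874/(2 + (177/2)*(-111)) = -31223*(-1/31) - 3874/(2 - 19647/2) = 31223/31 - 3874/(-19643/2) = 31223/31 - 3874*(-2/19643) = 31223/31 + 596/1511 = 47196429/46841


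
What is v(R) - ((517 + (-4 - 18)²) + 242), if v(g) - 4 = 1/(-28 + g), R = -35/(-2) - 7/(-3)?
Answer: -60717/49 ≈ -1239.1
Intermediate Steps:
R = 119/6 (R = -35*(-½) - 7*(-⅓) = 35/2 + 7/3 = 119/6 ≈ 19.833)
v(g) = 4 + 1/(-28 + g)
v(R) - ((517 + (-4 - 18)²) + 242) = (-111 + 4*(119/6))/(-28 + 119/6) - ((517 + (-4 - 18)²) + 242) = (-111 + 238/3)/(-49/6) - ((517 + (-22)²) + 242) = -6/49*(-95/3) - ((517 + 484) + 242) = 190/49 - (1001 + 242) = 190/49 - 1*1243 = 190/49 - 1243 = -60717/49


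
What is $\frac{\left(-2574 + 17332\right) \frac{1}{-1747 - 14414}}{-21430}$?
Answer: $\frac{7379}{173165115} \approx 4.2612 \cdot 10^{-5}$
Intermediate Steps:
$\frac{\left(-2574 + 17332\right) \frac{1}{-1747 - 14414}}{-21430} = \frac{14758}{-16161} \left(- \frac{1}{21430}\right) = 14758 \left(- \frac{1}{16161}\right) \left(- \frac{1}{21430}\right) = \left(- \frac{14758}{16161}\right) \left(- \frac{1}{21430}\right) = \frac{7379}{173165115}$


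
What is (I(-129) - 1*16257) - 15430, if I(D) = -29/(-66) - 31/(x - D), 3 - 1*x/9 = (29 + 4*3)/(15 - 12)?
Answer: -63375/2 ≈ -31688.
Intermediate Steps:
x = -96 (x = 27 - 9*(29 + 4*3)/(15 - 12) = 27 - 9*(29 + 12)/3 = 27 - 369/3 = 27 - 9*41/3 = 27 - 123 = -96)
I(D) = 29/66 - 31/(-96 - D) (I(D) = -29/(-66) - 31/(-96 - D) = -29*(-1/66) - 31/(-96 - D) = 29/66 - 31/(-96 - D))
(I(-129) - 1*16257) - 15430 = ((4830 + 29*(-129))/(66*(96 - 129)) - 1*16257) - 15430 = ((1/66)*(4830 - 3741)/(-33) - 16257) - 15430 = ((1/66)*(-1/33)*1089 - 16257) - 15430 = (-½ - 16257) - 15430 = -32515/2 - 15430 = -63375/2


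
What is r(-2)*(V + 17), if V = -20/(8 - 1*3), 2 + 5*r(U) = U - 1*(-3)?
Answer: -13/5 ≈ -2.6000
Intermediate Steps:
r(U) = ⅕ + U/5 (r(U) = -⅖ + (U - 1*(-3))/5 = -⅖ + (U + 3)/5 = -⅖ + (3 + U)/5 = -⅖ + (⅗ + U/5) = ⅕ + U/5)
V = -4 (V = -20/(8 - 3) = -20/5 = -20*⅕ = -4)
r(-2)*(V + 17) = (⅕ + (⅕)*(-2))*(-4 + 17) = (⅕ - ⅖)*13 = -⅕*13 = -13/5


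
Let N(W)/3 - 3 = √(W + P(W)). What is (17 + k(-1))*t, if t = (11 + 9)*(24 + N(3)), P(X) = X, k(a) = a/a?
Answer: 11880 + 1080*√6 ≈ 14525.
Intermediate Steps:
k(a) = 1
N(W) = 9 + 3*√2*√W (N(W) = 9 + 3*√(W + W) = 9 + 3*√(2*W) = 9 + 3*(√2*√W) = 9 + 3*√2*√W)
t = 660 + 60*√6 (t = (11 + 9)*(24 + (9 + 3*√2*√3)) = 20*(24 + (9 + 3*√6)) = 20*(33 + 3*√6) = 660 + 60*√6 ≈ 806.97)
(17 + k(-1))*t = (17 + 1)*(660 + 60*√6) = 18*(660 + 60*√6) = 11880 + 1080*√6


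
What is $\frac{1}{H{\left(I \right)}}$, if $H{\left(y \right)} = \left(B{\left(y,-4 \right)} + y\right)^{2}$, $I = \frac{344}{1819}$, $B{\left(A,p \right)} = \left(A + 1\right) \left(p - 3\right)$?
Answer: $\frac{3308761}{218951209} \approx 0.015112$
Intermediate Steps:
$B{\left(A,p \right)} = \left(1 + A\right) \left(-3 + p\right)$
$I = \frac{344}{1819}$ ($I = 344 \cdot \frac{1}{1819} = \frac{344}{1819} \approx 0.18911$)
$H{\left(y \right)} = \left(-7 - 6 y\right)^{2}$ ($H{\left(y \right)} = \left(\left(-3 - 4 - 3 y + y \left(-4\right)\right) + y\right)^{2} = \left(\left(-3 - 4 - 3 y - 4 y\right) + y\right)^{2} = \left(\left(-7 - 7 y\right) + y\right)^{2} = \left(-7 - 6 y\right)^{2}$)
$\frac{1}{H{\left(I \right)}} = \frac{1}{\left(7 + 6 \cdot \frac{344}{1819}\right)^{2}} = \frac{1}{\left(7 + \frac{2064}{1819}\right)^{2}} = \frac{1}{\left(\frac{14797}{1819}\right)^{2}} = \frac{1}{\frac{218951209}{3308761}} = \frac{3308761}{218951209}$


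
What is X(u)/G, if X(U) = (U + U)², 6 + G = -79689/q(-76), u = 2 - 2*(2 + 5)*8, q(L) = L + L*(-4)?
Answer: -3678400/27019 ≈ -136.14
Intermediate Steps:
q(L) = -3*L (q(L) = L - 4*L = -3*L)
u = -110 (u = 2 - 2*7*8 = 2 - 14*8 = 2 - 112 = -110)
G = -27019/76 (G = -6 - 79689/((-3*(-76))) = -6 - 79689/228 = -6 - 79689*1/228 = -6 - 26563/76 = -27019/76 ≈ -355.51)
X(U) = 4*U² (X(U) = (2*U)² = 4*U²)
X(u)/G = (4*(-110)²)/(-27019/76) = (4*12100)*(-76/27019) = 48400*(-76/27019) = -3678400/27019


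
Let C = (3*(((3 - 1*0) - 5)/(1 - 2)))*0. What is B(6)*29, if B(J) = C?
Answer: 0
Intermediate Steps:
C = 0 (C = (3*(((3 + 0) - 5)/(-1)))*0 = (3*((3 - 5)*(-1)))*0 = (3*(-2*(-1)))*0 = (3*2)*0 = 6*0 = 0)
B(J) = 0
B(6)*29 = 0*29 = 0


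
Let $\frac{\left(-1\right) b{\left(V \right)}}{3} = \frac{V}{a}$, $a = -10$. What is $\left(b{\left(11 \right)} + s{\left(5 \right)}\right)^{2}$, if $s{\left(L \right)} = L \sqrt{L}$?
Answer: $\frac{13589}{100} + 33 \sqrt{5} \approx 209.68$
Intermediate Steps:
$s{\left(L \right)} = L^{\frac{3}{2}}$
$b{\left(V \right)} = \frac{3 V}{10}$ ($b{\left(V \right)} = - 3 \frac{V}{-10} = - 3 V \left(- \frac{1}{10}\right) = - 3 \left(- \frac{V}{10}\right) = \frac{3 V}{10}$)
$\left(b{\left(11 \right)} + s{\left(5 \right)}\right)^{2} = \left(\frac{3}{10} \cdot 11 + 5^{\frac{3}{2}}\right)^{2} = \left(\frac{33}{10} + 5 \sqrt{5}\right)^{2}$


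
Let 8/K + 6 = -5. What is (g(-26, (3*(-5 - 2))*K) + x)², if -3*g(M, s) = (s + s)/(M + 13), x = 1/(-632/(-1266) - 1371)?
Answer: 9423071226975025/15389980704562321 ≈ 0.61229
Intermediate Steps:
K = -8/11 (K = 8/(-6 - 5) = 8/(-11) = 8*(-1/11) = -8/11 ≈ -0.72727)
x = -633/867527 (x = 1/(-632*(-1/1266) - 1371) = 1/(316/633 - 1371) = 1/(-867527/633) = -633/867527 ≈ -0.00072966)
g(M, s) = -2*s/(3*(13 + M)) (g(M, s) = -(s + s)/(3*(M + 13)) = -2*s/(3*(13 + M)))
(g(-26, (3*(-5 - 2))*K) + x)² = (-2*(3*(-5 - 2))*(-8/11)/(39 + 3*(-26)) - 633/867527)² = (-2*(3*(-7))*(-8/11)/(39 - 78) - 633/867527)² = (-2*(-21*(-8/11))/(-39) - 633/867527)² = (-2*168/11*(-1/39) - 633/867527)² = (112/143 - 633/867527)² = (97072505/124056361)² = 9423071226975025/15389980704562321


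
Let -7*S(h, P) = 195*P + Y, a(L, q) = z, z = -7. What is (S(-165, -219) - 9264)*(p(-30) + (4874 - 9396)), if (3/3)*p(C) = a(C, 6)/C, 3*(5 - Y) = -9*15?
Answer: 430078147/30 ≈ 1.4336e+7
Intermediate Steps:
Y = 50 (Y = 5 - (-3)*15 = 5 - ⅓*(-135) = 5 + 45 = 50)
a(L, q) = -7
p(C) = -7/C
S(h, P) = -50/7 - 195*P/7 (S(h, P) = -(195*P + 50)/7 = -(50 + 195*P)/7 = -50/7 - 195*P/7)
(S(-165, -219) - 9264)*(p(-30) + (4874 - 9396)) = ((-50/7 - 195/7*(-219)) - 9264)*(-7/(-30) + (4874 - 9396)) = ((-50/7 + 42705/7) - 9264)*(-7*(-1/30) - 4522) = (42655/7 - 9264)*(7/30 - 4522) = -22193/7*(-135653/30) = 430078147/30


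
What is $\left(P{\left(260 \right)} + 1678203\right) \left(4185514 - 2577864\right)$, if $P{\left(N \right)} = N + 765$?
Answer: $2699610894200$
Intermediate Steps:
$P{\left(N \right)} = 765 + N$
$\left(P{\left(260 \right)} + 1678203\right) \left(4185514 - 2577864\right) = \left(\left(765 + 260\right) + 1678203\right) \left(4185514 - 2577864\right) = \left(1025 + 1678203\right) 1607650 = 1679228 \cdot 1607650 = 2699610894200$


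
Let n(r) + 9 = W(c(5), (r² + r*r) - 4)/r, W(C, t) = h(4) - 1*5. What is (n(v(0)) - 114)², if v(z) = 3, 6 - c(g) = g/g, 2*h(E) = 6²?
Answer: 126736/9 ≈ 14082.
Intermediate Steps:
h(E) = 18 (h(E) = (½)*6² = (½)*36 = 18)
c(g) = 5 (c(g) = 6 - g/g = 6 - 1*1 = 6 - 1 = 5)
W(C, t) = 13 (W(C, t) = 18 - 1*5 = 18 - 5 = 13)
n(r) = -9 + 13/r
(n(v(0)) - 114)² = ((-9 + 13/3) - 114)² = (-14/3 - 114)² = (-356/3)² = 126736/9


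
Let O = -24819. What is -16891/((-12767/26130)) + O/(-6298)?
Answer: 2780013669513/80406566 ≈ 34574.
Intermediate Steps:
-16891/((-12767/26130)) + O/(-6298) = -16891/((-12767/26130)) - 24819/(-6298) = -16891/((-12767*1/26130)) - 24819*(-1/6298) = -16891/(-12767/26130) + 24819/6298 = -16891*(-26130/12767) + 24819/6298 = 441361830/12767 + 24819/6298 = 2780013669513/80406566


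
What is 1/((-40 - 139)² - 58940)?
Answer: -1/26899 ≈ -3.7176e-5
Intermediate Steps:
1/((-40 - 139)² - 58940) = 1/((-179)² - 58940) = 1/(32041 - 58940) = 1/(-26899) = -1/26899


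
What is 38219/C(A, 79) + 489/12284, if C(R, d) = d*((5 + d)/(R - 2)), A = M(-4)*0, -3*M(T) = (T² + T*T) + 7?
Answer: -233929847/20379156 ≈ -11.479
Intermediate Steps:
M(T) = -7/3 - 2*T²/3 (M(T) = -((T² + T*T) + 7)/3 = -((T² + T²) + 7)/3 = -(2*T² + 7)/3 = -(7 + 2*T²)/3 = -7/3 - 2*T²/3)
A = 0 (A = (-7/3 - ⅔*(-4)²)*0 = (-7/3 - ⅔*16)*0 = (-7/3 - 32/3)*0 = -13*0 = 0)
C(R, d) = d*(5 + d)/(-2 + R) (C(R, d) = d*((5 + d)/(-2 + R)) = d*(5 + d)/(-2 + R))
38219/C(A, 79) + 489/12284 = 38219/((79*(5 + 79)/(-2 + 0))) + 489/12284 = 38219/((79*84/(-2))) + 489*(1/12284) = 38219/((79*(-½)*84)) + 489/12284 = 38219/(-3318) + 489/12284 = 38219*(-1/3318) + 489/12284 = -38219/3318 + 489/12284 = -233929847/20379156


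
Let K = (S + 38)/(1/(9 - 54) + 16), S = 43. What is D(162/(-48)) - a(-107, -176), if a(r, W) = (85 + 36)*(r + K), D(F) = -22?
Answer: 8852030/719 ≈ 12312.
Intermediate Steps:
K = 3645/719 (K = (43 + 38)/(1/(9 - 54) + 16) = 81/(1/(-45) + 16) = 81/(-1/45 + 16) = 81/(719/45) = 81*(45/719) = 3645/719 ≈ 5.0695)
a(r, W) = 441045/719 + 121*r (a(r, W) = (85 + 36)*(r + 3645/719) = 121*(3645/719 + r) = 441045/719 + 121*r)
D(162/(-48)) - a(-107, -176) = -22 - (441045/719 + 121*(-107)) = -22 - (441045/719 - 12947) = -22 - 1*(-8867848/719) = -22 + 8867848/719 = 8852030/719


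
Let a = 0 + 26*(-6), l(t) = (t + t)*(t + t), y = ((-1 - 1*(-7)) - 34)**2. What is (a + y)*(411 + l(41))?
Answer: 4480780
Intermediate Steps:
y = 784 (y = ((-1 + 7) - 34)**2 = (6 - 34)**2 = (-28)**2 = 784)
l(t) = 4*t**2 (l(t) = (2*t)*(2*t) = 4*t**2)
a = -156 (a = 0 - 156 = -156)
(a + y)*(411 + l(41)) = (-156 + 784)*(411 + 4*41**2) = 628*(411 + 4*1681) = 628*(411 + 6724) = 628*7135 = 4480780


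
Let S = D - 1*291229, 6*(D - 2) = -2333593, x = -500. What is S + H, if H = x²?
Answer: -2580955/6 ≈ -4.3016e+5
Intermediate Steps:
D = -2333581/6 (D = 2 + (⅙)*(-2333593) = 2 - 2333593/6 = -2333581/6 ≈ -3.8893e+5)
H = 250000 (H = (-500)² = 250000)
S = -4080955/6 (S = -2333581/6 - 1*291229 = -2333581/6 - 291229 = -4080955/6 ≈ -6.8016e+5)
S + H = -4080955/6 + 250000 = -2580955/6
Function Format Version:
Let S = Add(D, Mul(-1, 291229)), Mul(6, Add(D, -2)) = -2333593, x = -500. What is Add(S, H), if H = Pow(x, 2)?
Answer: Rational(-2580955, 6) ≈ -4.3016e+5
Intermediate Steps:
D = Rational(-2333581, 6) (D = Add(2, Mul(Rational(1, 6), -2333593)) = Add(2, Rational(-2333593, 6)) = Rational(-2333581, 6) ≈ -3.8893e+5)
H = 250000 (H = Pow(-500, 2) = 250000)
S = Rational(-4080955, 6) (S = Add(Rational(-2333581, 6), Mul(-1, 291229)) = Add(Rational(-2333581, 6), -291229) = Rational(-4080955, 6) ≈ -6.8016e+5)
Add(S, H) = Add(Rational(-4080955, 6), 250000) = Rational(-2580955, 6)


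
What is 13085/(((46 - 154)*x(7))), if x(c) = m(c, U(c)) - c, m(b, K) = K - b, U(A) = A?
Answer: 13085/756 ≈ 17.308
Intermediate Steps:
x(c) = -c (x(c) = (c - c) - c = 0 - c = -c)
13085/(((46 - 154)*x(7))) = 13085/(((46 - 154)*(-1*7))) = 13085/((-108*(-7))) = 13085/756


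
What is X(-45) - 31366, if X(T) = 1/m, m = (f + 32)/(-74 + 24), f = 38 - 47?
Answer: -721468/23 ≈ -31368.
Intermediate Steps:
f = -9
m = -23/50 (m = (-9 + 32)/(-74 + 24) = 23/(-50) = 23*(-1/50) = -23/50 ≈ -0.46000)
X(T) = -50/23 (X(T) = 1/(-23/50) = -50/23)
X(-45) - 31366 = -50/23 - 31366 = -721468/23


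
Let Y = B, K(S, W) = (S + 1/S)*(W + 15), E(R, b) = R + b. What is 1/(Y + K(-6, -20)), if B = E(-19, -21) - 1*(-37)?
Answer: 6/167 ≈ 0.035928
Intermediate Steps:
B = -3 (B = (-19 - 21) - 1*(-37) = -40 + 37 = -3)
K(S, W) = (15 + W)*(S + 1/S) (K(S, W) = (S + 1/S)*(15 + W) = (15 + W)*(S + 1/S))
Y = -3
1/(Y + K(-6, -20)) = 1/(-3 + (15 - 20 + (-6)²*(15 - 20))/(-6)) = 1/(-3 - (15 - 20 + 36*(-5))/6) = 1/(-3 - (15 - 20 - 180)/6) = 1/(-3 - ⅙*(-185)) = 1/(-3 + 185/6) = 1/(167/6) = 6/167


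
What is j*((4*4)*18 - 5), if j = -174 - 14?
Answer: -53204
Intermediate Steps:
j = -188
j*((4*4)*18 - 5) = -188*((4*4)*18 - 5) = -188*(16*18 - 5) = -188*(288 - 5) = -188*283 = -53204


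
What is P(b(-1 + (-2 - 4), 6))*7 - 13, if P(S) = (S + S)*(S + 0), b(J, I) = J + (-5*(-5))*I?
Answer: 286273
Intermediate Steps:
b(J, I) = J + 25*I
P(S) = 2*S² (P(S) = (2*S)*S = 2*S²)
P(b(-1 + (-2 - 4), 6))*7 - 13 = (2*((-1 + (-2 - 4)) + 25*6)²)*7 - 13 = (2*((-1 - 6) + 150)²)*7 - 13 = (2*(-7 + 150)²)*7 - 13 = (2*143²)*7 - 13 = (2*20449)*7 - 13 = 40898*7 - 13 = 286286 - 13 = 286273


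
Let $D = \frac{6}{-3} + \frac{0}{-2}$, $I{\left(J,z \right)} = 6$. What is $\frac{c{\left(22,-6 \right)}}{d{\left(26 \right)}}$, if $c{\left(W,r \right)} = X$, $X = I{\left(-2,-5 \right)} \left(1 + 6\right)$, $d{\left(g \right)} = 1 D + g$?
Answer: $\frac{7}{4} \approx 1.75$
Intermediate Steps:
$D = -2$ ($D = 6 \left(- \frac{1}{3}\right) + 0 \left(- \frac{1}{2}\right) = -2 + 0 = -2$)
$d{\left(g \right)} = -2 + g$ ($d{\left(g \right)} = 1 \left(-2\right) + g = -2 + g$)
$X = 42$ ($X = 6 \left(1 + 6\right) = 6 \cdot 7 = 42$)
$c{\left(W,r \right)} = 42$
$\frac{c{\left(22,-6 \right)}}{d{\left(26 \right)}} = \frac{42}{-2 + 26} = \frac{42}{24} = 42 \cdot \frac{1}{24} = \frac{7}{4}$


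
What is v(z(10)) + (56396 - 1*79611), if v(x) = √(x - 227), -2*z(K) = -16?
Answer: -23215 + I*√219 ≈ -23215.0 + 14.799*I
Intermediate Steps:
z(K) = 8 (z(K) = -½*(-16) = 8)
v(x) = √(-227 + x)
v(z(10)) + (56396 - 1*79611) = √(-227 + 8) + (56396 - 1*79611) = √(-219) + (56396 - 79611) = I*√219 - 23215 = -23215 + I*√219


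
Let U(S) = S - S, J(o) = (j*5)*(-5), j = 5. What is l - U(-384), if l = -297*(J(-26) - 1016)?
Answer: 338877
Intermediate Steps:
J(o) = -125 (J(o) = (5*5)*(-5) = 25*(-5) = -125)
l = 338877 (l = -297*(-125 - 1016) = -297*(-1141) = 338877)
U(S) = 0
l - U(-384) = 338877 - 1*0 = 338877 + 0 = 338877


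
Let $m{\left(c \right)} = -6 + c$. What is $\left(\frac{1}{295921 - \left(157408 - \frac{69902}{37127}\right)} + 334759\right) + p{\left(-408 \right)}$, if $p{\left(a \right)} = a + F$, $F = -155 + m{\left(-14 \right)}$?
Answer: $\frac{1718547550740455}{5142642053} \approx 3.3418 \cdot 10^{5}$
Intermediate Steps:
$F = -175$ ($F = -155 - 20 = -175$)
$p{\left(a \right)} = -175 + a$ ($p{\left(a \right)} = a - 175 = -175 + a$)
$\left(\frac{1}{295921 - \left(157408 - \frac{69902}{37127}\right)} + 334759\right) + p{\left(-408 \right)} = \left(\frac{1}{295921 - \left(157408 - \frac{69902}{37127}\right)} + 334759\right) - 583 = \left(\frac{1}{295921 - \frac{5844016914}{37127}} + 334759\right) - 583 = \left(\frac{1}{\frac{5142642053}{37127}} + 334759\right) - 583 = \left(\frac{37127}{5142642053} + 334759\right) - 583 = \frac{1721545711057354}{5142642053} - 583 = \frac{1718547550740455}{5142642053}$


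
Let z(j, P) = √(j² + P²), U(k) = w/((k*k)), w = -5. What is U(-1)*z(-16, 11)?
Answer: -5*√377 ≈ -97.082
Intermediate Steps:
U(k) = -5/k²
z(j, P) = √(P² + j²)
U(-1)*z(-16, 11) = (-5/(-1)²)*√(11² + (-16)²) = (-5*1)*√(121 + 256) = -5*√377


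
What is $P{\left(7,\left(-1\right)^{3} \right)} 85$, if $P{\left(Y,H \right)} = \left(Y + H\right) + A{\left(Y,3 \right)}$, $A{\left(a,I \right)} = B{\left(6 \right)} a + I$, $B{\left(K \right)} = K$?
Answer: $4335$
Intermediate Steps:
$A{\left(a,I \right)} = I + 6 a$ ($A{\left(a,I \right)} = 6 a + I = I + 6 a$)
$P{\left(Y,H \right)} = 3 + H + 7 Y$ ($P{\left(Y,H \right)} = \left(Y + H\right) + \left(3 + 6 Y\right) = \left(H + Y\right) + \left(3 + 6 Y\right) = 3 + H + 7 Y$)
$P{\left(7,\left(-1\right)^{3} \right)} 85 = \left(3 + \left(-1\right)^{3} + 7 \cdot 7\right) 85 = \left(3 - 1 + 49\right) 85 = 51 \cdot 85 = 4335$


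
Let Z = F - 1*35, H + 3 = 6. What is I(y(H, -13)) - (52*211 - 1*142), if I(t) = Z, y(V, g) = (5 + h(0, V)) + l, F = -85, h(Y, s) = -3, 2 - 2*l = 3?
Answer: -10950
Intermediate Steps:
l = -1/2 (l = 1 - 1/2*3 = 1 - 3/2 = -1/2 ≈ -0.50000)
H = 3 (H = -3 + 6 = 3)
y(V, g) = 3/2 (y(V, g) = (5 - 3) - 1/2 = 2 - 1/2 = 3/2)
Z = -120 (Z = -85 - 1*35 = -85 - 35 = -120)
I(t) = -120
I(y(H, -13)) - (52*211 - 1*142) = -120 - (52*211 - 1*142) = -120 - (10972 - 142) = -120 - 1*10830 = -120 - 10830 = -10950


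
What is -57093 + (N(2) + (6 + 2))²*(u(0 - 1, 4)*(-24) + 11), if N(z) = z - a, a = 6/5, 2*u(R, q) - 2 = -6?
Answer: -1313101/25 ≈ -52524.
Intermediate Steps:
u(R, q) = -2 (u(R, q) = 1 + (½)*(-6) = 1 - 3 = -2)
a = 6/5 (a = 6*(⅕) = 6/5 ≈ 1.2000)
N(z) = -6/5 + z (N(z) = z - 1*6/5 = z - 6/5 = -6/5 + z)
-57093 + (N(2) + (6 + 2))²*(u(0 - 1, 4)*(-24) + 11) = -57093 + ((-6/5 + 2) + (6 + 2))²*(-2*(-24) + 11) = -57093 + (⅘ + 8)²*(48 + 11) = -57093 + (44/5)²*59 = -57093 + (1936/25)*59 = -57093 + 114224/25 = -1313101/25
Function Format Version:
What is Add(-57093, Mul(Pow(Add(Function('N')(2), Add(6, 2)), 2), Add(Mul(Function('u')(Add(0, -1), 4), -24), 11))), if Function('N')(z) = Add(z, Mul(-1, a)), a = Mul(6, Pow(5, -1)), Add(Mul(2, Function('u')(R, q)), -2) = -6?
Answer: Rational(-1313101, 25) ≈ -52524.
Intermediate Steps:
Function('u')(R, q) = -2 (Function('u')(R, q) = Add(1, Mul(Rational(1, 2), -6)) = Add(1, -3) = -2)
a = Rational(6, 5) (a = Mul(6, Rational(1, 5)) = Rational(6, 5) ≈ 1.2000)
Function('N')(z) = Add(Rational(-6, 5), z) (Function('N')(z) = Add(z, Mul(-1, Rational(6, 5))) = Add(z, Rational(-6, 5)) = Add(Rational(-6, 5), z))
Add(-57093, Mul(Pow(Add(Function('N')(2), Add(6, 2)), 2), Add(Mul(Function('u')(Add(0, -1), 4), -24), 11))) = Add(-57093, Mul(Pow(Add(Add(Rational(-6, 5), 2), Add(6, 2)), 2), Add(Mul(-2, -24), 11))) = Add(-57093, Mul(Pow(Add(Rational(4, 5), 8), 2), Add(48, 11))) = Add(-57093, Mul(Pow(Rational(44, 5), 2), 59)) = Add(-57093, Mul(Rational(1936, 25), 59)) = Add(-57093, Rational(114224, 25)) = Rational(-1313101, 25)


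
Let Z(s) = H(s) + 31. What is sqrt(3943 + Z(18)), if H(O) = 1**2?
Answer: 5*sqrt(159) ≈ 63.048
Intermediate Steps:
H(O) = 1
Z(s) = 32 (Z(s) = 1 + 31 = 32)
sqrt(3943 + Z(18)) = sqrt(3943 + 32) = sqrt(3975) = 5*sqrt(159)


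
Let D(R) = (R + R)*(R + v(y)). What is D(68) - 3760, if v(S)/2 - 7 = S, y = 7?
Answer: 9296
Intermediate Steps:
v(S) = 14 + 2*S
D(R) = 2*R*(28 + R) (D(R) = (R + R)*(R + (14 + 2*7)) = (2*R)*(R + (14 + 14)) = (2*R)*(R + 28) = (2*R)*(28 + R) = 2*R*(28 + R))
D(68) - 3760 = 2*68*(28 + 68) - 3760 = 2*68*96 - 3760 = 13056 - 3760 = 9296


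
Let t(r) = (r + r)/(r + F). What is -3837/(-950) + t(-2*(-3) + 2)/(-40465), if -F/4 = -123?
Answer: 776320873/192208750 ≈ 4.0389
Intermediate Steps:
F = 492 (F = -4*(-123) = 492)
t(r) = 2*r/(492 + r) (t(r) = (r + r)/(r + 492) = (2*r)/(492 + r) = 2*r/(492 + r))
-3837/(-950) + t(-2*(-3) + 2)/(-40465) = -3837/(-950) + (2*(-2*(-3) + 2)/(492 + (-2*(-3) + 2)))/(-40465) = -3837*(-1/950) + (2*(6 + 2)/(492 + (6 + 2)))*(-1/40465) = 3837/950 + (2*8/(492 + 8))*(-1/40465) = 3837/950 + (2*8/500)*(-1/40465) = 3837/950 + (2*8*(1/500))*(-1/40465) = 3837/950 + (4/125)*(-1/40465) = 3837/950 - 4/5058125 = 776320873/192208750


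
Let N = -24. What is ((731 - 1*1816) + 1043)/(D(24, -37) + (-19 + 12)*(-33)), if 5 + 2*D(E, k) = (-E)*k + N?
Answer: -84/1321 ≈ -0.063588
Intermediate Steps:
D(E, k) = -29/2 - E*k/2 (D(E, k) = -5/2 + ((-E)*k - 24)/2 = -5/2 + (-E*k - 24)/2 = -5/2 + (-24 - E*k)/2 = -5/2 + (-12 - E*k/2) = -29/2 - E*k/2)
((731 - 1*1816) + 1043)/(D(24, -37) + (-19 + 12)*(-33)) = ((731 - 1*1816) + 1043)/((-29/2 - 1/2*24*(-37)) + (-19 + 12)*(-33)) = ((731 - 1816) + 1043)/((-29/2 + 444) - 7*(-33)) = (-1085 + 1043)/(859/2 + 231) = -42/1321/2 = -42*2/1321 = -84/1321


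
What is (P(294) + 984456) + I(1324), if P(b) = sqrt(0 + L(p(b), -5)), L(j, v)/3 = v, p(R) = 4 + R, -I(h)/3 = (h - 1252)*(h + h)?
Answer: 412488 + I*sqrt(15) ≈ 4.1249e+5 + 3.873*I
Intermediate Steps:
I(h) = -6*h*(-1252 + h) (I(h) = -3*(h - 1252)*(h + h) = -3*(-1252 + h)*2*h = -6*h*(-1252 + h))
L(j, v) = 3*v
P(b) = I*sqrt(15) (P(b) = sqrt(0 + 3*(-5)) = sqrt(0 - 15) = sqrt(-15) = I*sqrt(15))
(P(294) + 984456) + I(1324) = (I*sqrt(15) + 984456) + 6*1324*(1252 - 1*1324) = (984456 + I*sqrt(15)) + 6*1324*(1252 - 1324) = (984456 + I*sqrt(15)) + 6*1324*(-72) = (984456 + I*sqrt(15)) - 571968 = 412488 + I*sqrt(15)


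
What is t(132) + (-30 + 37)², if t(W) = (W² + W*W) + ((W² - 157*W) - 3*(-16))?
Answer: 31645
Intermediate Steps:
t(W) = 48 - 157*W + 3*W² (t(W) = (W² + W²) + ((W² - 157*W) + 48) = 2*W² + (48 + W² - 157*W) = 48 - 157*W + 3*W²)
t(132) + (-30 + 37)² = (48 - 157*132 + 3*132²) + (-30 + 37)² = (48 - 20724 + 3*17424) + 7² = (48 - 20724 + 52272) + 49 = 31596 + 49 = 31645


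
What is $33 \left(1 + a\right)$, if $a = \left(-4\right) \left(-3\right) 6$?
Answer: $2409$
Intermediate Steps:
$a = 72$ ($a = 12 \cdot 6 = 72$)
$33 \left(1 + a\right) = 33 \left(1 + 72\right) = 33 \cdot 73 = 2409$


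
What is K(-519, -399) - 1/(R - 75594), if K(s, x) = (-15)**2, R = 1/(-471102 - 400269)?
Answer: 14820845230746/65870419375 ≈ 225.00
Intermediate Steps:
R = -1/871371 (R = 1/(-871371) = -1/871371 ≈ -1.1476e-6)
K(s, x) = 225
K(-519, -399) - 1/(R - 75594) = 225 - 1/(-1/871371 - 75594) = 225 - 1/(-65870419375/871371) = 225 - 1*(-871371/65870419375) = 225 + 871371/65870419375 = 14820845230746/65870419375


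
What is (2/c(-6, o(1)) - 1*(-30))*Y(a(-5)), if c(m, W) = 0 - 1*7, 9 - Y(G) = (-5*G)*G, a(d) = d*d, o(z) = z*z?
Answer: 651872/7 ≈ 93125.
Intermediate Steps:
o(z) = z²
a(d) = d²
Y(G) = 9 + 5*G² (Y(G) = 9 - (-5*G)*G = 9 - (-5)*G² = 9 + 5*G²)
c(m, W) = -7 (c(m, W) = 0 - 7 = -7)
(2/c(-6, o(1)) - 1*(-30))*Y(a(-5)) = (2/(-7) - 1*(-30))*(9 + 5*((-5)²)²) = (2*(-⅐) + 30)*(9 + 5*25²) = (-2/7 + 30)*(9 + 5*625) = 208*(9 + 3125)/7 = (208/7)*3134 = 651872/7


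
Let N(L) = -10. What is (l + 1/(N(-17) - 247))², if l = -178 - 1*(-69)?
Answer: 784784196/66049 ≈ 11882.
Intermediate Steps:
l = -109 (l = -178 + 69 = -109)
(l + 1/(N(-17) - 247))² = (-109 + 1/(-10 - 247))² = (-109 + 1/(-257))² = (-109 - 1/257)² = (-28014/257)² = 784784196/66049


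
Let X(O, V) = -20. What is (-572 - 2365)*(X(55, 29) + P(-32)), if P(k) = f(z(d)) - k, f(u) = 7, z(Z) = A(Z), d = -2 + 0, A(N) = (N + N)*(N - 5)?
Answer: -55803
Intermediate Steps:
A(N) = 2*N*(-5 + N) (A(N) = (2*N)*(-5 + N) = 2*N*(-5 + N))
d = -2
z(Z) = 2*Z*(-5 + Z)
P(k) = 7 - k
(-572 - 2365)*(X(55, 29) + P(-32)) = (-572 - 2365)*(-20 + (7 - 1*(-32))) = -2937*(-20 + (7 + 32)) = -2937*(-20 + 39) = -2937*19 = -55803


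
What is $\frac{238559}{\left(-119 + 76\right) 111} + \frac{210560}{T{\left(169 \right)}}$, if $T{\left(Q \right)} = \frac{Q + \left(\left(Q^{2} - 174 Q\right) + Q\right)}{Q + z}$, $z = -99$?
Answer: $- \frac{23490383671}{806637} \approx -29121.0$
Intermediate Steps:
$T{\left(Q \right)} = \frac{Q^{2} - 172 Q}{-99 + Q}$ ($T{\left(Q \right)} = \frac{Q + \left(\left(Q^{2} - 174 Q\right) + Q\right)}{Q - 99} = \frac{Q + \left(Q^{2} - 173 Q\right)}{-99 + Q} = \frac{Q^{2} - 172 Q}{-99 + Q}$)
$\frac{238559}{\left(-119 + 76\right) 111} + \frac{210560}{T{\left(169 \right)}} = \frac{238559}{\left(-119 + 76\right) 111} + \frac{210560}{169 \frac{1}{-99 + 169} \left(-172 + 169\right)} = \frac{238559}{\left(-43\right) 111} + \frac{210560}{169 \cdot \frac{1}{70} \left(-3\right)} = \frac{238559}{-4773} + \frac{210560}{169 \cdot \frac{1}{70} \left(-3\right)} = 238559 \left(- \frac{1}{4773}\right) + \frac{210560}{- \frac{507}{70}} = - \frac{238559}{4773} + 210560 \left(- \frac{70}{507}\right) = - \frac{238559}{4773} - \frac{14739200}{507} = - \frac{23490383671}{806637}$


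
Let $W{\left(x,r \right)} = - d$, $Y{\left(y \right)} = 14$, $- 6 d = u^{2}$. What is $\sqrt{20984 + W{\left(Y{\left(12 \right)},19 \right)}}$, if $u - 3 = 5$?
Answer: $\frac{2 \sqrt{47238}}{3} \approx 144.9$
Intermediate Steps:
$u = 8$ ($u = 3 + 5 = 8$)
$d = - \frac{32}{3}$ ($d = - \frac{8^{2}}{6} = \left(- \frac{1}{6}\right) 64 = - \frac{32}{3} \approx -10.667$)
$W{\left(x,r \right)} = \frac{32}{3}$ ($W{\left(x,r \right)} = \left(-1\right) \left(- \frac{32}{3}\right) = \frac{32}{3}$)
$\sqrt{20984 + W{\left(Y{\left(12 \right)},19 \right)}} = \sqrt{20984 + \frac{32}{3}} = \sqrt{\frac{62984}{3}} = \frac{2 \sqrt{47238}}{3}$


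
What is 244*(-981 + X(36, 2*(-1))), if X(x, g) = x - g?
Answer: -230092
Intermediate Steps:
244*(-981 + X(36, 2*(-1))) = 244*(-981 + (36 - 2*(-1))) = 244*(-981 + (36 - 1*(-2))) = 244*(-981 + (36 + 2)) = 244*(-981 + 38) = 244*(-943) = -230092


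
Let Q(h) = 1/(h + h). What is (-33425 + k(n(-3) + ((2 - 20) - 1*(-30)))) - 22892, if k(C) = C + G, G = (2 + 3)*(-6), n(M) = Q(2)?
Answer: -225339/4 ≈ -56335.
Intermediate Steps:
Q(h) = 1/(2*h)
n(M) = ¼ (n(M) = (½)/2 = (½)*(½) = ¼)
G = -30 (G = 5*(-6) = -30)
k(C) = -30 + C (k(C) = C - 30 = -30 + C)
(-33425 + k(n(-3) + ((2 - 20) - 1*(-30)))) - 22892 = (-33425 + (-30 + (¼ + ((2 - 20) - 1*(-30))))) - 22892 = (-33425 + (-30 + (¼ + (-18 + 30)))) - 22892 = (-33425 + (-30 + (¼ + 12))) - 22892 = (-33425 + (-30 + 49/4)) - 22892 = (-33425 - 71/4) - 22892 = -133771/4 - 22892 = -225339/4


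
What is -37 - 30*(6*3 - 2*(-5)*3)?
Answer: -1477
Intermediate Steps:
-37 - 30*(6*3 - 2*(-5)*3) = -37 - 30*(18 + 10*3) = -37 - 30*(18 + 30) = -37 - 30*48 = -37 - 1440 = -1477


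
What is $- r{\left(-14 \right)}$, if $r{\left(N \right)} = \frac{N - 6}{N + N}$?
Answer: $- \frac{5}{7} \approx -0.71429$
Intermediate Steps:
$r{\left(N \right)} = \frac{-6 + N}{2 N}$
$- r{\left(-14 \right)} = - \frac{-6 - 14}{2 \left(-14\right)} = - \frac{\left(-1\right) \left(-20\right)}{2 \cdot 14} = \left(-1\right) \frac{5}{7} = - \frac{5}{7}$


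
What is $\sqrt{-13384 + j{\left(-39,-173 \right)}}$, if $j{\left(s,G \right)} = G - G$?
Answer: $2 i \sqrt{3346} \approx 115.69 i$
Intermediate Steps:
$j{\left(s,G \right)} = 0$
$\sqrt{-13384 + j{\left(-39,-173 \right)}} = \sqrt{-13384 + 0} = \sqrt{-13384} = 2 i \sqrt{3346}$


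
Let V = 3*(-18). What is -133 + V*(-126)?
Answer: 6671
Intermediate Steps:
V = -54
-133 + V*(-126) = -133 - 54*(-126) = -133 + 6804 = 6671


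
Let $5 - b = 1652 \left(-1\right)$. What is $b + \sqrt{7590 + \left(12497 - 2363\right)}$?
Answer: $1657 + 2 \sqrt{4431} \approx 1790.1$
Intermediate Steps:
$b = 1657$ ($b = 5 - 1652 \left(-1\right) = 5 - -1652 = 5 + 1652 = 1657$)
$b + \sqrt{7590 + \left(12497 - 2363\right)} = 1657 + \sqrt{7590 + \left(12497 - 2363\right)} = 1657 + \sqrt{7590 + 10134} = 1657 + \sqrt{17724} = 1657 + 2 \sqrt{4431}$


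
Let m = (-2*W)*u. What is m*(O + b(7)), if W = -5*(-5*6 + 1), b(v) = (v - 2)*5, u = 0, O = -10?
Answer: 0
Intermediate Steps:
b(v) = -10 + 5*v (b(v) = (-2 + v)*5 = -10 + 5*v)
W = 145 (W = -5*(-30 + 1) = -5*(-29) = 145)
m = 0 (m = -2*145*0 = -290*0 = 0)
m*(O + b(7)) = 0*(-10 + (-10 + 5*7)) = 0*(-10 + (-10 + 35)) = 0*(-10 + 25) = 0*15 = 0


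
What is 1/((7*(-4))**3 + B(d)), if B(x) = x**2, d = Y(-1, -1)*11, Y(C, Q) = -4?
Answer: -1/20016 ≈ -4.9960e-5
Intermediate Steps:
d = -44 (d = -4*11 = -44)
1/((7*(-4))**3 + B(d)) = 1/((7*(-4))**3 + (-44)**2) = 1/((-28)**3 + 1936) = 1/(-21952 + 1936) = 1/(-20016) = -1/20016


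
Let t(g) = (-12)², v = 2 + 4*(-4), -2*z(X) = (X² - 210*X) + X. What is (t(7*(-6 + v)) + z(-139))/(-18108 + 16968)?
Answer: 4007/190 ≈ 21.089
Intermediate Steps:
z(X) = -X²/2 + 209*X/2 (z(X) = -((X² - 210*X) + X)/2 = -(X² - 209*X)/2 = -X²/2 + 209*X/2)
v = -14 (v = 2 - 16 = -14)
t(g) = 144
(t(7*(-6 + v)) + z(-139))/(-18108 + 16968) = (144 + (½)*(-139)*(209 - 1*(-139)))/(-18108 + 16968) = (144 + (½)*(-139)*(209 + 139))/(-1140) = (144 + (½)*(-139)*348)*(-1/1140) = (144 - 24186)*(-1/1140) = -24042*(-1/1140) = 4007/190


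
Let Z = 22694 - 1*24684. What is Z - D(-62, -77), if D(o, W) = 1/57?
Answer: -113431/57 ≈ -1990.0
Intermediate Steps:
D(o, W) = 1/57
Z = -1990 (Z = 22694 - 24684 = -1990)
Z - D(-62, -77) = -1990 - 1*1/57 = -1990 - 1/57 = -113431/57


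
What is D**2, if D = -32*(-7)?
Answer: 50176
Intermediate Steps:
D = 224
D**2 = 224**2 = 50176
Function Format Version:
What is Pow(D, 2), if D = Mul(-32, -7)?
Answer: 50176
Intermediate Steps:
D = 224
Pow(D, 2) = Pow(224, 2) = 50176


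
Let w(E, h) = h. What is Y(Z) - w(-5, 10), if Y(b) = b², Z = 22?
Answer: 474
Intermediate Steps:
Y(Z) - w(-5, 10) = 22² - 1*10 = 484 - 10 = 474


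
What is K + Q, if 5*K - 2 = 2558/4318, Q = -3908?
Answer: -42181263/10795 ≈ -3907.5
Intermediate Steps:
K = 5597/10795 (K = ⅖ + (2558/4318)/5 = ⅖ + (2558*(1/4318))/5 = ⅖ + (⅕)*(1279/2159) = ⅖ + 1279/10795 = 5597/10795 ≈ 0.51848)
K + Q = 5597/10795 - 3908 = -42181263/10795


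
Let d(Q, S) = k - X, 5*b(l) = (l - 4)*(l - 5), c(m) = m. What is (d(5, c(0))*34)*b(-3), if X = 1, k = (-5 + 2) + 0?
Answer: -7616/5 ≈ -1523.2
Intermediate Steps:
k = -3 (k = -3 + 0 = -3)
b(l) = (-5 + l)*(-4 + l)/5 (b(l) = ((l - 4)*(l - 5))/5 = ((-4 + l)*(-5 + l))/5 = ((-5 + l)*(-4 + l))/5 = (-5 + l)*(-4 + l)/5)
d(Q, S) = -4 (d(Q, S) = -3 - 1*1 = -3 - 1 = -4)
(d(5, c(0))*34)*b(-3) = (-4*34)*(4 - 9/5*(-3) + (⅕)*(-3)²) = -136*(4 + 27/5 + (⅕)*9) = -136*(4 + 27/5 + 9/5) = -136*56/5 = -7616/5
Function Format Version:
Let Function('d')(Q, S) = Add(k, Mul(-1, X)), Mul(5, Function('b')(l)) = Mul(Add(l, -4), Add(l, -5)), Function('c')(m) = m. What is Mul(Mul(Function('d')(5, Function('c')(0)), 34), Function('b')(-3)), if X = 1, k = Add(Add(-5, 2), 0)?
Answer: Rational(-7616, 5) ≈ -1523.2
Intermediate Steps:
k = -3 (k = Add(-3, 0) = -3)
Function('b')(l) = Mul(Rational(1, 5), Add(-5, l), Add(-4, l)) (Function('b')(l) = Mul(Rational(1, 5), Mul(Add(l, -4), Add(l, -5))) = Mul(Rational(1, 5), Mul(Add(-4, l), Add(-5, l))) = Mul(Rational(1, 5), Mul(Add(-5, l), Add(-4, l))) = Mul(Rational(1, 5), Add(-5, l), Add(-4, l)))
Function('d')(Q, S) = -4 (Function('d')(Q, S) = Add(-3, Mul(-1, 1)) = Add(-3, -1) = -4)
Mul(Mul(Function('d')(5, Function('c')(0)), 34), Function('b')(-3)) = Mul(Mul(-4, 34), Add(4, Mul(Rational(-9, 5), -3), Mul(Rational(1, 5), Pow(-3, 2)))) = Mul(-136, Add(4, Rational(27, 5), Mul(Rational(1, 5), 9))) = Mul(-136, Add(4, Rational(27, 5), Rational(9, 5))) = Mul(-136, Rational(56, 5)) = Rational(-7616, 5)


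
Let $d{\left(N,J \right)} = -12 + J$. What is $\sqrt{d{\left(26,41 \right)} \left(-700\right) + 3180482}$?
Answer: $\sqrt{3160182} \approx 1777.7$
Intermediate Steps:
$\sqrt{d{\left(26,41 \right)} \left(-700\right) + 3180482} = \sqrt{\left(-12 + 41\right) \left(-700\right) + 3180482} = \sqrt{29 \left(-700\right) + 3180482} = \sqrt{-20300 + 3180482} = \sqrt{3160182}$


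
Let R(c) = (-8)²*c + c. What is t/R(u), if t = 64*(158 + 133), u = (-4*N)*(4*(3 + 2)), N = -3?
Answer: 388/325 ≈ 1.1938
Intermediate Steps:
u = 240 (u = (-4*(-3))*(4*(3 + 2)) = 12*(4*5) = 12*20 = 240)
R(c) = 65*c (R(c) = 64*c + c = 65*c)
t = 18624 (t = 64*291 = 18624)
t/R(u) = 18624/((65*240)) = 18624/15600 = 18624*(1/15600) = 388/325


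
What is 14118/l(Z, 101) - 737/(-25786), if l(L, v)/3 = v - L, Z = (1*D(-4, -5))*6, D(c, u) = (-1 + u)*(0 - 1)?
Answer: 9338217/128930 ≈ 72.429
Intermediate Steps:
D(c, u) = 1 - u (D(c, u) = (-1 + u)*(-1) = 1 - u)
Z = 36 (Z = (1*(1 - 1*(-5)))*6 = (1*(1 + 5))*6 = (1*6)*6 = 6*6 = 36)
l(L, v) = -3*L + 3*v (l(L, v) = 3*(v - L) = -3*L + 3*v)
14118/l(Z, 101) - 737/(-25786) = 14118/(-3*36 + 3*101) - 737/(-25786) = 14118/(-108 + 303) - 737*(-1/25786) = 14118/195 + 737/25786 = 14118*(1/195) + 737/25786 = 362/5 + 737/25786 = 9338217/128930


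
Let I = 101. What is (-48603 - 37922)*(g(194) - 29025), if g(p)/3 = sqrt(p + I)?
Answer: 2511388125 - 259575*sqrt(295) ≈ 2.5069e+9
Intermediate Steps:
g(p) = 3*sqrt(101 + p) (g(p) = 3*sqrt(p + 101) = 3*sqrt(101 + p))
(-48603 - 37922)*(g(194) - 29025) = (-48603 - 37922)*(3*sqrt(101 + 194) - 29025) = -86525*(3*sqrt(295) - 29025) = -86525*(-29025 + 3*sqrt(295)) = 2511388125 - 259575*sqrt(295)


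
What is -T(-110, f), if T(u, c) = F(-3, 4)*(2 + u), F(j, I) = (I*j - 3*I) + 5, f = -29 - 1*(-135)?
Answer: -2052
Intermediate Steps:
f = 106 (f = -29 + 135 = 106)
F(j, I) = 5 - 3*I + I*j (F(j, I) = (-3*I + I*j) + 5 = 5 - 3*I + I*j)
T(u, c) = -38 - 19*u (T(u, c) = (5 - 3*4 + 4*(-3))*(2 + u) = (5 - 12 - 12)*(2 + u) = -19*(2 + u) = -38 - 19*u)
-T(-110, f) = -(-38 - 19*(-110)) = -(-38 + 2090) = -1*2052 = -2052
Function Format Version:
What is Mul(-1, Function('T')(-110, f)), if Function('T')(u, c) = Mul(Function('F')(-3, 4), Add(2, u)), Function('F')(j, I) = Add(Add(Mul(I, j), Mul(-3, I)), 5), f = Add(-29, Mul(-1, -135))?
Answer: -2052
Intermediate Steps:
f = 106 (f = Add(-29, 135) = 106)
Function('F')(j, I) = Add(5, Mul(-3, I), Mul(I, j)) (Function('F')(j, I) = Add(Add(Mul(-3, I), Mul(I, j)), 5) = Add(5, Mul(-3, I), Mul(I, j)))
Function('T')(u, c) = Add(-38, Mul(-19, u)) (Function('T')(u, c) = Mul(Add(5, Mul(-3, 4), Mul(4, -3)), Add(2, u)) = Mul(Add(5, -12, -12), Add(2, u)) = Mul(-19, Add(2, u)) = Add(-38, Mul(-19, u)))
Mul(-1, Function('T')(-110, f)) = Mul(-1, Add(-38, Mul(-19, -110))) = Mul(-1, Add(-38, 2090)) = Mul(-1, 2052) = -2052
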